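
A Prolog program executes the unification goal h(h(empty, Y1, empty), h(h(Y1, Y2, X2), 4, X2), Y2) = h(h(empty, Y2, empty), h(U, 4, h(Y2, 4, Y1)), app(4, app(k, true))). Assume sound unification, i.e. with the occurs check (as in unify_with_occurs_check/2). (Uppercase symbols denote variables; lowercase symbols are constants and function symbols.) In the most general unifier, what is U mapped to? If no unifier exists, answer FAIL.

Decompose h/3: h(empty, Y1, empty) = h(empty, Y2, empty),  h(h(Y1, Y2, X2), 4, X2) = h(U, 4, h(Y2, 4, Y1)),  Y2 = app(4, app(k, true)).
Decompose h/3: empty = empty,  Y1 = Y2,  empty = empty.
Delete trivial equation empty = empty.
Bind Y1 := Y2; substituting into the one remaining equation that mentions Y1 gives: h(h(Y2, Y2, X2), 4, X2) = h(U, 4, h(Y2, 4, Y2)).
Delete trivial equation empty = empty.
Decompose h/3: h(Y2, Y2, X2) = U,  4 = 4,  X2 = h(Y2, 4, Y2).
Bind U := h(Y2, Y2, X2); no other remaining equation mentions U.
Delete trivial equation 4 = 4.
Bind X2 := h(Y2, 4, Y2); no other remaining equation mentions X2. Substituting into the earlier binding gives U := h(Y2, Y2, h(Y2, 4, Y2)).
Bind Y2 := app(4, app(k, true)). Substituting into the earlier bindings gives Y1 := app(4, app(k, true)), U := h(app(4, app(k, true)), app(4, app(k, true)), h(app(4, app(k, true)), 4, app(4, app(k, true)))), X2 := h(app(4, app(k, true)), 4, app(4, app(k, true))).
MGU = { Y1 -> app(4, app(k, true)), U -> h(app(4, app(k, true)), app(4, app(k, true)), h(app(4, app(k, true)), 4, app(4, app(k, true)))), X2 -> h(app(4, app(k, true)), 4, app(4, app(k, true))), Y2 -> app(4, app(k, true)) }, so U -> h(app(4, app(k, true)), app(4, app(k, true)), h(app(4, app(k, true)), 4, app(4, app(k, true)))).

h(app(4, app(k, true)), app(4, app(k, true)), h(app(4, app(k, true)), 4, app(4, app(k, true))))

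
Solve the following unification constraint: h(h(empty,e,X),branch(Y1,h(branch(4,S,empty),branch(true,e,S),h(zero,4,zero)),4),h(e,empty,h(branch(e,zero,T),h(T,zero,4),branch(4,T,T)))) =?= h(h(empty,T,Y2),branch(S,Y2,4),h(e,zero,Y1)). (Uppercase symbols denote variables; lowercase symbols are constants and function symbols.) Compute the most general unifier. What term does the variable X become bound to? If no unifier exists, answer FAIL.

Decompose h/3: h(empty,e,X) =?= h(empty,T,Y2),  branch(Y1,h(branch(4,S,empty),branch(true,e,S),h(zero,4,zero)),4) =?= branch(S,Y2,4),  h(e,empty,h(branch(e,zero,T),h(T,zero,4),branch(4,T,T))) =?= h(e,zero,Y1).
Decompose h/3: empty =?= empty,  e =?= T,  X =?= Y2.
Delete trivial equation empty =?= empty.
Bind T := e; substituting into the one remaining equation that mentions T gives: h(e,empty,h(branch(e,zero,e),h(e,zero,4),branch(4,e,e))) =?= h(e,zero,Y1).
Bind X := Y2; no other remaining equation mentions X.
Decompose branch/3: Y1 =?= S,  h(branch(4,S,empty),branch(true,e,S),h(zero,4,zero)) =?= Y2,  4 =?= 4.
Bind Y1 := S; substituting into the one remaining equation that mentions Y1 gives: h(e,empty,h(branch(e,zero,e),h(e,zero,4),branch(4,e,e))) =?= h(e,zero,S).
Bind Y2 := h(branch(4,S,empty),branch(true,e,S),h(zero,4,zero)); no other remaining equation mentions Y2. Substituting into the earlier binding gives X := h(branch(4,S,empty),branch(true,e,S),h(zero,4,zero)).
Delete trivial equation 4 =?= 4.
Decompose h/3: e =?= e,  empty =?= zero,  h(branch(e,zero,e),h(e,zero,4),branch(4,e,e)) =?= S.
Delete trivial equation e =?= e.
Clash: constants empty and zero differ; no unifier exists.

FAIL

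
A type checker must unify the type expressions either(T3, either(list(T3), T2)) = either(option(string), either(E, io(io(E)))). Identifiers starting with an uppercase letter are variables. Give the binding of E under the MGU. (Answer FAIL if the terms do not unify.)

list(option(string))

Decompose either/2: T3 = option(string),  either(list(T3), T2) = either(E, io(io(E))).
Bind T3 := option(string); substituting into the remaining equation gives: either(list(option(string)), T2) = either(E, io(io(E))).
Decompose either/2: list(option(string)) = E,  T2 = io(io(E)).
Bind E := list(option(string)); substituting into the remaining equation gives: T2 = io(io(list(option(string)))).
Bind T2 := io(io(list(option(string)))).
MGU = { T3 ↦ option(string), E ↦ list(option(string)), T2 ↦ io(io(list(option(string)))) }, so E ↦ list(option(string)).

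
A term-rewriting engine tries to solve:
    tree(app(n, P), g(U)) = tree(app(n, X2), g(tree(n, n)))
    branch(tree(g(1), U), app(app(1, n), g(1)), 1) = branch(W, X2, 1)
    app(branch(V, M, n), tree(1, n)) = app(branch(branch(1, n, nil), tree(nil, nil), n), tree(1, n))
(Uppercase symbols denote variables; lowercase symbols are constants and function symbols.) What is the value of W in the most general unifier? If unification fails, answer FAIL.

tree(g(1), tree(n, n))

Decompose tree/2: app(n, P) = app(n, X2),  g(U) = g(tree(n, n)).
Decompose app/2: n = n,  P = X2.
Delete trivial equation n = n.
Bind P := X2; no other remaining equation mentions P.
Decompose g/1: U = tree(n, n).
Bind U := tree(n, n); substituting into the one remaining equation that mentions U gives: branch(tree(g(1), tree(n, n)), app(app(1, n), g(1)), 1) = branch(W, X2, 1).
Decompose branch/3: tree(g(1), tree(n, n)) = W,  app(app(1, n), g(1)) = X2,  1 = 1.
Bind W := tree(g(1), tree(n, n)); no other remaining equation mentions W.
Bind X2 := app(app(1, n), g(1)); no other remaining equation mentions X2. Substituting into the earlier binding gives P := app(app(1, n), g(1)).
Delete trivial equation 1 = 1.
Decompose app/2: branch(V, M, n) = branch(branch(1, n, nil), tree(nil, nil), n),  tree(1, n) = tree(1, n).
Decompose branch/3: V = branch(1, n, nil),  M = tree(nil, nil),  n = n.
Bind V := branch(1, n, nil); no other remaining equation mentions V.
Bind M := tree(nil, nil); no other remaining equation mentions M.
Delete trivial equation n = n.
Delete trivial equation tree(1, n) = tree(1, n).
MGU = { P -> app(app(1, n), g(1)), U -> tree(n, n), W -> tree(g(1), tree(n, n)), X2 -> app(app(1, n), g(1)), V -> branch(1, n, nil), M -> tree(nil, nil) }, so W -> tree(g(1), tree(n, n)).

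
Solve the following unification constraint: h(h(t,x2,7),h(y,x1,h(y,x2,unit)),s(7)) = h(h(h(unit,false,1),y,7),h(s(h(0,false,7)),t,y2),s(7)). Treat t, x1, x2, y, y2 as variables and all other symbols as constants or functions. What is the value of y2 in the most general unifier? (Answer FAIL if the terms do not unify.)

Decompose h/3: h(t,x2,7) = h(h(unit,false,1),y,7),  h(y,x1,h(y,x2,unit)) = h(s(h(0,false,7)),t,y2),  s(7) = s(7).
Decompose h/3: t = h(unit,false,1),  x2 = y,  7 = 7.
Bind t := h(unit,false,1); substituting into the one remaining equation that mentions t gives: h(y,x1,h(y,x2,unit)) = h(s(h(0,false,7)),h(unit,false,1),y2).
Bind x2 := y; substituting into the one remaining equation that mentions x2 gives: h(y,x1,h(y,y,unit)) = h(s(h(0,false,7)),h(unit,false,1),y2).
Delete trivial equation 7 = 7.
Decompose h/3: y = s(h(0,false,7)),  x1 = h(unit,false,1),  h(y,y,unit) = y2.
Bind y := s(h(0,false,7)); substituting into the one remaining equation that mentions y gives: h(s(h(0,false,7)),s(h(0,false,7)),unit) = y2. Substituting into the earlier binding gives x2 := s(h(0,false,7)).
Bind x1 := h(unit,false,1); no other remaining equation mentions x1.
Bind y2 := h(s(h(0,false,7)),s(h(0,false,7)),unit); no other remaining equation mentions y2.
Delete trivial equation s(7) = s(7).
MGU = { t := h(unit,false,1), x2 := s(h(0,false,7)), y := s(h(0,false,7)), x1 := h(unit,false,1), y2 := h(s(h(0,false,7)),s(h(0,false,7)),unit) }, so y2 := h(s(h(0,false,7)),s(h(0,false,7)),unit).

h(s(h(0,false,7)),s(h(0,false,7)),unit)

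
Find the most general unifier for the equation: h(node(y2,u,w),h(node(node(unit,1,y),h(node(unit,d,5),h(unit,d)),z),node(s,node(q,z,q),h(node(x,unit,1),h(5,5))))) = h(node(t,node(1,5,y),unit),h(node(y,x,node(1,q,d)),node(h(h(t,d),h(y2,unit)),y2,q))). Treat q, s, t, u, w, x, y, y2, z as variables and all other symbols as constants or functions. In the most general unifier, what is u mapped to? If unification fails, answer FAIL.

Decompose h/2: node(y2,u,w) = node(t,node(1,5,y),unit),  h(node(node(unit,1,y),h(node(unit,d,5),h(unit,d)),z),node(s,node(q,z,q),h(node(x,unit,1),h(5,5)))) = h(node(y,x,node(1,q,d)),node(h(h(t,d),h(y2,unit)),y2,q)).
Decompose node/3: y2 = t,  u = node(1,5,y),  w = unit.
Bind y2 := t; substituting into the one remaining equation that mentions y2 gives: h(node(node(unit,1,y),h(node(unit,d,5),h(unit,d)),z),node(s,node(q,z,q),h(node(x,unit,1),h(5,5)))) = h(node(y,x,node(1,q,d)),node(h(h(t,d),h(t,unit)),t,q)).
Bind u := node(1,5,y); no other remaining equation mentions u.
Bind w := unit; no other remaining equation mentions w.
Decompose h/2: node(node(unit,1,y),h(node(unit,d,5),h(unit,d)),z) = node(y,x,node(1,q,d)),  node(s,node(q,z,q),h(node(x,unit,1),h(5,5))) = node(h(h(t,d),h(t,unit)),t,q).
Decompose node/3: node(unit,1,y) = y,  h(node(unit,d,5),h(unit,d)) = x,  z = node(1,q,d).
Occurs check fails: y occurs in node(unit,1,y); the equation y = node(unit,1,y) has no finite solution.

FAIL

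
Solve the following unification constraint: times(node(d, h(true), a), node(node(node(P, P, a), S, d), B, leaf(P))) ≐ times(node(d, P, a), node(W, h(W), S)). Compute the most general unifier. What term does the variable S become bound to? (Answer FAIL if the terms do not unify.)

leaf(h(true))

Decompose times/2: node(d, h(true), a) ≐ node(d, P, a),  node(node(node(P, P, a), S, d), B, leaf(P)) ≐ node(W, h(W), S).
Decompose node/3: d ≐ d,  h(true) ≐ P,  a ≐ a.
Delete trivial equation d ≐ d.
Bind P := h(true); substituting into the one remaining equation that mentions P gives: node(node(node(h(true), h(true), a), S, d), B, leaf(h(true))) ≐ node(W, h(W), S).
Delete trivial equation a ≐ a.
Decompose node/3: node(node(h(true), h(true), a), S, d) ≐ W,  B ≐ h(W),  leaf(h(true)) ≐ S.
Bind W := node(node(h(true), h(true), a), S, d); substituting into the one remaining equation that mentions W gives: B ≐ h(node(node(h(true), h(true), a), S, d)).
Bind B := h(node(node(h(true), h(true), a), S, d)); no other remaining equation mentions B.
Bind S := leaf(h(true)). Substituting into the earlier bindings gives W := node(node(h(true), h(true), a), leaf(h(true)), d), B := h(node(node(h(true), h(true), a), leaf(h(true)), d)).
MGU = { P := h(true), W := node(node(h(true), h(true), a), leaf(h(true)), d), B := h(node(node(h(true), h(true), a), leaf(h(true)), d)), S := leaf(h(true)) }, so S := leaf(h(true)).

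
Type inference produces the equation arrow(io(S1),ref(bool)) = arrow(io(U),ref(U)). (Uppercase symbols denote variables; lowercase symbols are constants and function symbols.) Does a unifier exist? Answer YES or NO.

YES

Decompose arrow/2: io(S1) = io(U),  ref(bool) = ref(U).
Decompose io/1: S1 = U.
Bind S1 := U; no other remaining equation mentions S1.
Decompose ref/1: bool = U.
Bind U := bool. Substituting into the earlier binding gives S1 := bool.
No equations remain and no clash or occurs-check failure arose, so a unifier exists.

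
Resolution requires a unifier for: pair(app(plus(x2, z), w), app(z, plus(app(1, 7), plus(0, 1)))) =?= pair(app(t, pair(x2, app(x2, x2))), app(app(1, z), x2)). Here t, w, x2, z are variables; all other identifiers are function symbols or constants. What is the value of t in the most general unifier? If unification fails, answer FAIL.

Decompose pair/2: app(plus(x2, z), w) =?= app(t, pair(x2, app(x2, x2))),  app(z, plus(app(1, 7), plus(0, 1))) =?= app(app(1, z), x2).
Decompose app/2: plus(x2, z) =?= t,  w =?= pair(x2, app(x2, x2)).
Bind t := plus(x2, z); no other remaining equation mentions t.
Bind w := pair(x2, app(x2, x2)); no other remaining equation mentions w.
Decompose app/2: z =?= app(1, z),  plus(app(1, 7), plus(0, 1)) =?= x2.
Occurs check fails: z occurs in app(1, z); the equation z =?= app(1, z) has no finite solution.

FAIL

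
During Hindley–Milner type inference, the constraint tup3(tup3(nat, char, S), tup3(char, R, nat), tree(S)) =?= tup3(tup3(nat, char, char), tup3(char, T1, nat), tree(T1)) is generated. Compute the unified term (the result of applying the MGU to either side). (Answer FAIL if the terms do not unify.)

Decompose tup3/3: tup3(nat, char, S) =?= tup3(nat, char, char),  tup3(char, R, nat) =?= tup3(char, T1, nat),  tree(S) =?= tree(T1).
Decompose tup3/3: nat =?= nat,  char =?= char,  S =?= char.
Delete trivial equation nat =?= nat.
Delete trivial equation char =?= char.
Bind S := char; substituting into the one remaining equation that mentions S gives: tree(char) =?= tree(T1).
Decompose tup3/3: char =?= char,  R =?= T1,  nat =?= nat.
Delete trivial equation char =?= char.
Bind R := T1; no other remaining equation mentions R.
Delete trivial equation nat =?= nat.
Decompose tree/1: char =?= T1.
Bind T1 := char. Substituting into the earlier binding gives R := char.
Applying the MGU to either side gives tup3(tup3(nat, char, char), tup3(char, char, nat), tree(char)).

tup3(tup3(nat, char, char), tup3(char, char, nat), tree(char))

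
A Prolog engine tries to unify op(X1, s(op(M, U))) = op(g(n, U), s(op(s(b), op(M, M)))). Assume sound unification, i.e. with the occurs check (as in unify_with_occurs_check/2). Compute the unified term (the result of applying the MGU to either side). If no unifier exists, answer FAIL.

Decompose op/2: X1 = g(n, U),  s(op(M, U)) = s(op(s(b), op(M, M))).
Bind X1 := g(n, U); no other remaining equation mentions X1.
Decompose s/1: op(M, U) = op(s(b), op(M, M)).
Decompose op/2: M = s(b),  U = op(M, M).
Bind M := s(b); substituting into the remaining equation gives: U = op(s(b), s(b)).
Bind U := op(s(b), s(b)). Substituting into the earlier binding gives X1 := g(n, op(s(b), s(b))).
Applying the MGU to either side gives op(g(n, op(s(b), s(b))), s(op(s(b), op(s(b), s(b))))).

op(g(n, op(s(b), s(b))), s(op(s(b), op(s(b), s(b)))))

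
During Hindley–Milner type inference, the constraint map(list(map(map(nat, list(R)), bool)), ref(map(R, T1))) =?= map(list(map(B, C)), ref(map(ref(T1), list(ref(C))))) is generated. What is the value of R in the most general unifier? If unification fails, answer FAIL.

ref(list(ref(bool)))

Decompose map/2: list(map(map(nat, list(R)), bool)) =?= list(map(B, C)),  ref(map(R, T1)) =?= ref(map(ref(T1), list(ref(C)))).
Decompose list/1: map(map(nat, list(R)), bool) =?= map(B, C).
Decompose map/2: map(nat, list(R)) =?= B,  bool =?= C.
Bind B := map(nat, list(R)); no other remaining equation mentions B.
Bind C := bool; substituting into the remaining equation gives: ref(map(R, T1)) =?= ref(map(ref(T1), list(ref(bool)))).
Decompose ref/1: map(R, T1) =?= map(ref(T1), list(ref(bool))).
Decompose map/2: R =?= ref(T1),  T1 =?= list(ref(bool)).
Bind R := ref(T1); no other remaining equation mentions R. Substituting into the earlier binding gives B := map(nat, list(ref(T1))).
Bind T1 := list(ref(bool)). Substituting into the earlier bindings gives B := map(nat, list(ref(list(ref(bool))))), R := ref(list(ref(bool))).
MGU = { B -> map(nat, list(ref(list(ref(bool))))), C -> bool, R -> ref(list(ref(bool))), T1 -> list(ref(bool)) }, so R -> ref(list(ref(bool))).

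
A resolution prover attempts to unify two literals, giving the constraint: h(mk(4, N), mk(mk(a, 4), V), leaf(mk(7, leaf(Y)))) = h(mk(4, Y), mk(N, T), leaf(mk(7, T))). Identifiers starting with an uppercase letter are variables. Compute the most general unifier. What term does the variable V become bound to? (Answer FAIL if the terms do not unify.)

Decompose h/3: mk(4, N) = mk(4, Y),  mk(mk(a, 4), V) = mk(N, T),  leaf(mk(7, leaf(Y))) = leaf(mk(7, T)).
Decompose mk/2: 4 = 4,  N = Y.
Delete trivial equation 4 = 4.
Bind N := Y; substituting into the one remaining equation that mentions N gives: mk(mk(a, 4), V) = mk(Y, T).
Decompose mk/2: mk(a, 4) = Y,  V = T.
Bind Y := mk(a, 4); substituting into the one remaining equation that mentions Y gives: leaf(mk(7, leaf(mk(a, 4)))) = leaf(mk(7, T)). Substituting into the earlier binding gives N := mk(a, 4).
Bind V := T; no other remaining equation mentions V.
Decompose leaf/1: mk(7, leaf(mk(a, 4))) = mk(7, T).
Decompose mk/2: 7 = 7,  leaf(mk(a, 4)) = T.
Delete trivial equation 7 = 7.
Bind T := leaf(mk(a, 4)). Substituting into the earlier binding gives V := leaf(mk(a, 4)).
MGU = { N := mk(a, 4), Y := mk(a, 4), V := leaf(mk(a, 4)), T := leaf(mk(a, 4)) }, so V := leaf(mk(a, 4)).

leaf(mk(a, 4))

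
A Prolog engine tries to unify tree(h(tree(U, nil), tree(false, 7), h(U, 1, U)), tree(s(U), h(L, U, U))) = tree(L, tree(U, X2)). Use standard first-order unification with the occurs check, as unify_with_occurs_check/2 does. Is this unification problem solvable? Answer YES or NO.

Decompose tree/2: h(tree(U, nil), tree(false, 7), h(U, 1, U)) = L,  tree(s(U), h(L, U, U)) = tree(U, X2).
Bind L := h(tree(U, nil), tree(false, 7), h(U, 1, U)); substituting into the remaining equation gives: tree(s(U), h(h(tree(U, nil), tree(false, 7), h(U, 1, U)), U, U)) = tree(U, X2).
Decompose tree/2: s(U) = U,  h(h(tree(U, nil), tree(false, 7), h(U, 1, U)), U, U) = X2.
Occurs check fails: U occurs in s(U); the equation U = s(U) has no finite solution.

NO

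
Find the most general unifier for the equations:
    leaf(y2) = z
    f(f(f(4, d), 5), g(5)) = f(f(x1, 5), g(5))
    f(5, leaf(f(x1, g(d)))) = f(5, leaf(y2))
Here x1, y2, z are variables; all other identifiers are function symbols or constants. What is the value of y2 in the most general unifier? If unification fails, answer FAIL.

Bind z := leaf(y2); no other remaining equation mentions z.
Decompose f/2: f(f(4, d), 5) = f(x1, 5),  g(5) = g(5).
Decompose f/2: f(4, d) = x1,  5 = 5.
Bind x1 := f(4, d); substituting into the one remaining equation that mentions x1 gives: f(5, leaf(f(f(4, d), g(d)))) = f(5, leaf(y2)).
Delete trivial equation 5 = 5.
Delete trivial equation g(5) = g(5).
Decompose f/2: 5 = 5,  leaf(f(f(4, d), g(d))) = leaf(y2).
Delete trivial equation 5 = 5.
Decompose leaf/1: f(f(4, d), g(d)) = y2.
Bind y2 := f(f(4, d), g(d)). Substituting into the earlier binding gives z := leaf(f(f(4, d), g(d))).
MGU = { z := leaf(f(f(4, d), g(d))), x1 := f(4, d), y2 := f(f(4, d), g(d)) }, so y2 := f(f(4, d), g(d)).

f(f(4, d), g(d))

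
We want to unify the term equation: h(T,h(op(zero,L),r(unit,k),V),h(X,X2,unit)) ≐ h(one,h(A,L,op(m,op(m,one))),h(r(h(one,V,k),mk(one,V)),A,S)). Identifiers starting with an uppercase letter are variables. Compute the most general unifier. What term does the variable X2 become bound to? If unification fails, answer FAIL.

op(zero,r(unit,k))

Decompose h/3: T ≐ one,  h(op(zero,L),r(unit,k),V) ≐ h(A,L,op(m,op(m,one))),  h(X,X2,unit) ≐ h(r(h(one,V,k),mk(one,V)),A,S).
Bind T := one; no other remaining equation mentions T.
Decompose h/3: op(zero,L) ≐ A,  r(unit,k) ≐ L,  V ≐ op(m,op(m,one)).
Bind A := op(zero,L); substituting into the one remaining equation that mentions A gives: h(X,X2,unit) ≐ h(r(h(one,V,k),mk(one,V)),op(zero,L),S).
Bind L := r(unit,k); substituting into the one remaining equation that mentions L gives: h(X,X2,unit) ≐ h(r(h(one,V,k),mk(one,V)),op(zero,r(unit,k)),S). Substituting into the earlier binding gives A := op(zero,r(unit,k)).
Bind V := op(m,op(m,one)); substituting into the remaining equation gives: h(X,X2,unit) ≐ h(r(h(one,op(m,op(m,one)),k),mk(one,op(m,op(m,one)))),op(zero,r(unit,k)),S).
Decompose h/3: X ≐ r(h(one,op(m,op(m,one)),k),mk(one,op(m,op(m,one)))),  X2 ≐ op(zero,r(unit,k)),  unit ≐ S.
Bind X := r(h(one,op(m,op(m,one)),k),mk(one,op(m,op(m,one)))); no other remaining equation mentions X.
Bind X2 := op(zero,r(unit,k)); no other remaining equation mentions X2.
Bind S := unit.
MGU = { T ↦ one, A ↦ op(zero,r(unit,k)), L ↦ r(unit,k), V ↦ op(m,op(m,one)), X ↦ r(h(one,op(m,op(m,one)),k),mk(one,op(m,op(m,one)))), X2 ↦ op(zero,r(unit,k)), S ↦ unit }, so X2 ↦ op(zero,r(unit,k)).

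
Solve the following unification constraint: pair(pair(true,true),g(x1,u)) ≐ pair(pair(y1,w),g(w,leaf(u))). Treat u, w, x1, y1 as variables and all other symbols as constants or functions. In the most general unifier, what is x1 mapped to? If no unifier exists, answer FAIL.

FAIL

Decompose pair/2: pair(true,true) ≐ pair(y1,w),  g(x1,u) ≐ g(w,leaf(u)).
Decompose pair/2: true ≐ y1,  true ≐ w.
Bind y1 := true; no other remaining equation mentions y1.
Bind w := true; substituting into the remaining equation gives: g(x1,u) ≐ g(true,leaf(u)).
Decompose g/2: x1 ≐ true,  u ≐ leaf(u).
Bind x1 := true; no other remaining equation mentions x1.
Occurs check fails: u occurs in leaf(u); the equation u ≐ leaf(u) has no finite solution.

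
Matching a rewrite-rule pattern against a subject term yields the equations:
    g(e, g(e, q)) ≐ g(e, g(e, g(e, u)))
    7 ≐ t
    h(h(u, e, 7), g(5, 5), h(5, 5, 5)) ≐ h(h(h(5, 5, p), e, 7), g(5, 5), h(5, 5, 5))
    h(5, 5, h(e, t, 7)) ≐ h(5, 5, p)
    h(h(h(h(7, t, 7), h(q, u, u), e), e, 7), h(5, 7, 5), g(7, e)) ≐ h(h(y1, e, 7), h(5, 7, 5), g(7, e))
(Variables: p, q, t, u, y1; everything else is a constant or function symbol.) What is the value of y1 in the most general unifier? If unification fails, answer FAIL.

h(h(7, 7, 7), h(g(e, h(5, 5, h(e, 7, 7))), h(5, 5, h(e, 7, 7)), h(5, 5, h(e, 7, 7))), e)

Decompose g/2: e ≐ e,  g(e, q) ≐ g(e, g(e, u)).
Delete trivial equation e ≐ e.
Decompose g/2: e ≐ e,  q ≐ g(e, u).
Delete trivial equation e ≐ e.
Bind q := g(e, u); substituting into the one remaining equation that mentions q gives: h(h(h(h(7, t, 7), h(g(e, u), u, u), e), e, 7), h(5, 7, 5), g(7, e)) ≐ h(h(y1, e, 7), h(5, 7, 5), g(7, e)).
Bind t := 7; substituting into the 2 remaining equations that mention t gives: h(5, 5, h(e, 7, 7)) ≐ h(5, 5, p),  h(h(h(h(7, 7, 7), h(g(e, u), u, u), e), e, 7), h(5, 7, 5), g(7, e)) ≐ h(h(y1, e, 7), h(5, 7, 5), g(7, e)).
Decompose h/3: h(u, e, 7) ≐ h(h(5, 5, p), e, 7),  g(5, 5) ≐ g(5, 5),  h(5, 5, 5) ≐ h(5, 5, 5).
Decompose h/3: u ≐ h(5, 5, p),  e ≐ e,  7 ≐ 7.
Bind u := h(5, 5, p); substituting into the one remaining equation that mentions u gives: h(h(h(h(7, 7, 7), h(g(e, h(5, 5, p)), h(5, 5, p), h(5, 5, p)), e), e, 7), h(5, 7, 5), g(7, e)) ≐ h(h(y1, e, 7), h(5, 7, 5), g(7, e)). Substituting into the earlier binding gives q := g(e, h(5, 5, p)).
Delete trivial equation e ≐ e.
Delete trivial equation 7 ≐ 7.
Delete trivial equation g(5, 5) ≐ g(5, 5).
Delete trivial equation h(5, 5, 5) ≐ h(5, 5, 5).
Decompose h/3: 5 ≐ 5,  5 ≐ 5,  h(e, 7, 7) ≐ p.
Delete trivial equation 5 ≐ 5.
Delete trivial equation 5 ≐ 5.
Bind p := h(e, 7, 7); substituting into the remaining equation gives: h(h(h(h(7, 7, 7), h(g(e, h(5, 5, h(e, 7, 7))), h(5, 5, h(e, 7, 7)), h(5, 5, h(e, 7, 7))), e), e, 7), h(5, 7, 5), g(7, e)) ≐ h(h(y1, e, 7), h(5, 7, 5), g(7, e)). Substituting into the earlier bindings gives q := g(e, h(5, 5, h(e, 7, 7))), u := h(5, 5, h(e, 7, 7)).
Decompose h/3: h(h(h(7, 7, 7), h(g(e, h(5, 5, h(e, 7, 7))), h(5, 5, h(e, 7, 7)), h(5, 5, h(e, 7, 7))), e), e, 7) ≐ h(y1, e, 7),  h(5, 7, 5) ≐ h(5, 7, 5),  g(7, e) ≐ g(7, e).
Decompose h/3: h(h(7, 7, 7), h(g(e, h(5, 5, h(e, 7, 7))), h(5, 5, h(e, 7, 7)), h(5, 5, h(e, 7, 7))), e) ≐ y1,  e ≐ e,  7 ≐ 7.
Bind y1 := h(h(7, 7, 7), h(g(e, h(5, 5, h(e, 7, 7))), h(5, 5, h(e, 7, 7)), h(5, 5, h(e, 7, 7))), e); no other remaining equation mentions y1.
Delete trivial equation e ≐ e.
Delete trivial equation 7 ≐ 7.
Delete trivial equation h(5, 7, 5) ≐ h(5, 7, 5).
Delete trivial equation g(7, e) ≐ g(7, e).
MGU = { q -> g(e, h(5, 5, h(e, 7, 7))), t -> 7, u -> h(5, 5, h(e, 7, 7)), p -> h(e, 7, 7), y1 -> h(h(7, 7, 7), h(g(e, h(5, 5, h(e, 7, 7))), h(5, 5, h(e, 7, 7)), h(5, 5, h(e, 7, 7))), e) }, so y1 -> h(h(7, 7, 7), h(g(e, h(5, 5, h(e, 7, 7))), h(5, 5, h(e, 7, 7)), h(5, 5, h(e, 7, 7))), e).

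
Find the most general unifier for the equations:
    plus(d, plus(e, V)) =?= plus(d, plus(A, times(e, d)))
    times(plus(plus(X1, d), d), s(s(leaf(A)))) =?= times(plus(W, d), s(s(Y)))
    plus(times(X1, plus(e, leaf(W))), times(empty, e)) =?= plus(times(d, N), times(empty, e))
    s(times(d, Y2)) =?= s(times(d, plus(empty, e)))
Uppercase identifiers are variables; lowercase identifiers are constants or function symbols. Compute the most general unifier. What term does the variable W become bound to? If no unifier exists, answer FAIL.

plus(d, d)

Decompose plus/2: d =?= d,  plus(e, V) =?= plus(A, times(e, d)).
Delete trivial equation d =?= d.
Decompose plus/2: e =?= A,  V =?= times(e, d).
Bind A := e; substituting into the one remaining equation that mentions A gives: times(plus(plus(X1, d), d), s(s(leaf(e)))) =?= times(plus(W, d), s(s(Y))).
Bind V := times(e, d); no other remaining equation mentions V.
Decompose times/2: plus(plus(X1, d), d) =?= plus(W, d),  s(s(leaf(e))) =?= s(s(Y)).
Decompose plus/2: plus(X1, d) =?= W,  d =?= d.
Bind W := plus(X1, d); substituting into the one remaining equation that mentions W gives: plus(times(X1, plus(e, leaf(plus(X1, d)))), times(empty, e)) =?= plus(times(d, N), times(empty, e)).
Delete trivial equation d =?= d.
Decompose s/1: s(leaf(e)) =?= s(Y).
Decompose s/1: leaf(e) =?= Y.
Bind Y := leaf(e); no other remaining equation mentions Y.
Decompose plus/2: times(X1, plus(e, leaf(plus(X1, d)))) =?= times(d, N),  times(empty, e) =?= times(empty, e).
Decompose times/2: X1 =?= d,  plus(e, leaf(plus(X1, d))) =?= N.
Bind X1 := d; substituting into the one remaining equation that mentions X1 gives: plus(e, leaf(plus(d, d))) =?= N. Substituting into the earlier binding gives W := plus(d, d).
Bind N := plus(e, leaf(plus(d, d))); no other remaining equation mentions N.
Delete trivial equation times(empty, e) =?= times(empty, e).
Decompose s/1: times(d, Y2) =?= times(d, plus(empty, e)).
Decompose times/2: d =?= d,  Y2 =?= plus(empty, e).
Delete trivial equation d =?= d.
Bind Y2 := plus(empty, e).
MGU = { A ↦ e, V ↦ times(e, d), W ↦ plus(d, d), Y ↦ leaf(e), X1 ↦ d, N ↦ plus(e, leaf(plus(d, d))), Y2 ↦ plus(empty, e) }, so W ↦ plus(d, d).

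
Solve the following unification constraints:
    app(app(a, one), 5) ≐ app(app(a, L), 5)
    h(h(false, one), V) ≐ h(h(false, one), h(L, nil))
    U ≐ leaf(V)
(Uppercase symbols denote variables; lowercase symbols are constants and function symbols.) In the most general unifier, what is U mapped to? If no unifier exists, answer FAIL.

Decompose app/2: app(a, one) ≐ app(a, L),  5 ≐ 5.
Decompose app/2: a ≐ a,  one ≐ L.
Delete trivial equation a ≐ a.
Bind L := one; substituting into the one remaining equation that mentions L gives: h(h(false, one), V) ≐ h(h(false, one), h(one, nil)).
Delete trivial equation 5 ≐ 5.
Decompose h/2: h(false, one) ≐ h(false, one),  V ≐ h(one, nil).
Delete trivial equation h(false, one) ≐ h(false, one).
Bind V := h(one, nil); substituting into the remaining equation gives: U ≐ leaf(h(one, nil)).
Bind U := leaf(h(one, nil)).
MGU = { L -> one, V -> h(one, nil), U -> leaf(h(one, nil)) }, so U -> leaf(h(one, nil)).

leaf(h(one, nil))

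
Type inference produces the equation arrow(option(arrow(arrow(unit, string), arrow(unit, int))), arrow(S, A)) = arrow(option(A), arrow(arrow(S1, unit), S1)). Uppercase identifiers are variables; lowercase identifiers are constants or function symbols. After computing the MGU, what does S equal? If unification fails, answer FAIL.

arrow(arrow(arrow(unit, string), arrow(unit, int)), unit)

Decompose arrow/2: option(arrow(arrow(unit, string), arrow(unit, int))) = option(A),  arrow(S, A) = arrow(arrow(S1, unit), S1).
Decompose option/1: arrow(arrow(unit, string), arrow(unit, int)) = A.
Bind A := arrow(arrow(unit, string), arrow(unit, int)); substituting into the remaining equation gives: arrow(S, arrow(arrow(unit, string), arrow(unit, int))) = arrow(arrow(S1, unit), S1).
Decompose arrow/2: S = arrow(S1, unit),  arrow(arrow(unit, string), arrow(unit, int)) = S1.
Bind S := arrow(S1, unit); no other remaining equation mentions S.
Bind S1 := arrow(arrow(unit, string), arrow(unit, int)). Substituting into the earlier binding gives S := arrow(arrow(arrow(unit, string), arrow(unit, int)), unit).
MGU = { A -> arrow(arrow(unit, string), arrow(unit, int)), S -> arrow(arrow(arrow(unit, string), arrow(unit, int)), unit), S1 -> arrow(arrow(unit, string), arrow(unit, int)) }, so S -> arrow(arrow(arrow(unit, string), arrow(unit, int)), unit).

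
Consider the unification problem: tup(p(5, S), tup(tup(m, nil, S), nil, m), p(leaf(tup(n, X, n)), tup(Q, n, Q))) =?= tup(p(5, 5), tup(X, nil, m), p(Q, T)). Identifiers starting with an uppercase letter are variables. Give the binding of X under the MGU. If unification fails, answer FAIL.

tup(m, nil, 5)

Decompose tup/3: p(5, S) =?= p(5, 5),  tup(tup(m, nil, S), nil, m) =?= tup(X, nil, m),  p(leaf(tup(n, X, n)), tup(Q, n, Q)) =?= p(Q, T).
Decompose p/2: 5 =?= 5,  S =?= 5.
Delete trivial equation 5 =?= 5.
Bind S := 5; substituting into the one remaining equation that mentions S gives: tup(tup(m, nil, 5), nil, m) =?= tup(X, nil, m).
Decompose tup/3: tup(m, nil, 5) =?= X,  nil =?= nil,  m =?= m.
Bind X := tup(m, nil, 5); substituting into the one remaining equation that mentions X gives: p(leaf(tup(n, tup(m, nil, 5), n)), tup(Q, n, Q)) =?= p(Q, T).
Delete trivial equation nil =?= nil.
Delete trivial equation m =?= m.
Decompose p/2: leaf(tup(n, tup(m, nil, 5), n)) =?= Q,  tup(Q, n, Q) =?= T.
Bind Q := leaf(tup(n, tup(m, nil, 5), n)); substituting into the remaining equation gives: tup(leaf(tup(n, tup(m, nil, 5), n)), n, leaf(tup(n, tup(m, nil, 5), n))) =?= T.
Bind T := tup(leaf(tup(n, tup(m, nil, 5), n)), n, leaf(tup(n, tup(m, nil, 5), n))).
MGU = { S := 5, X := tup(m, nil, 5), Q := leaf(tup(n, tup(m, nil, 5), n)), T := tup(leaf(tup(n, tup(m, nil, 5), n)), n, leaf(tup(n, tup(m, nil, 5), n))) }, so X := tup(m, nil, 5).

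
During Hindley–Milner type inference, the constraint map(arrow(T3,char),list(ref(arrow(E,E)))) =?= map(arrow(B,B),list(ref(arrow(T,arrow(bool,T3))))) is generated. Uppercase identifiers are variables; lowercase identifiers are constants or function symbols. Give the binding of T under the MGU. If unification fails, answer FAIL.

arrow(bool,char)

Decompose map/2: arrow(T3,char) =?= arrow(B,B),  list(ref(arrow(E,E))) =?= list(ref(arrow(T,arrow(bool,T3)))).
Decompose arrow/2: T3 =?= B,  char =?= B.
Bind T3 := B; substituting into the one remaining equation that mentions T3 gives: list(ref(arrow(E,E))) =?= list(ref(arrow(T,arrow(bool,B)))).
Bind B := char; substituting into the remaining equation gives: list(ref(arrow(E,E))) =?= list(ref(arrow(T,arrow(bool,char)))). Substituting into the earlier binding gives T3 := char.
Decompose list/1: ref(arrow(E,E)) =?= ref(arrow(T,arrow(bool,char))).
Decompose ref/1: arrow(E,E) =?= arrow(T,arrow(bool,char)).
Decompose arrow/2: E =?= T,  E =?= arrow(bool,char).
Bind E := T; substituting into the remaining equation gives: T =?= arrow(bool,char).
Bind T := arrow(bool,char). Substituting into the earlier binding gives E := arrow(bool,char).
MGU = { T3 -> char, B -> char, E -> arrow(bool,char), T -> arrow(bool,char) }, so T -> arrow(bool,char).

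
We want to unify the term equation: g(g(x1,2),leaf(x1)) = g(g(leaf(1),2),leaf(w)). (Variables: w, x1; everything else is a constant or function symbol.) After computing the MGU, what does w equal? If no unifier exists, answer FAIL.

leaf(1)

Decompose g/2: g(x1,2) = g(leaf(1),2),  leaf(x1) = leaf(w).
Decompose g/2: x1 = leaf(1),  2 = 2.
Bind x1 := leaf(1); substituting into the one remaining equation that mentions x1 gives: leaf(leaf(1)) = leaf(w).
Delete trivial equation 2 = 2.
Decompose leaf/1: leaf(1) = w.
Bind w := leaf(1).
MGU = { x1 -> leaf(1), w -> leaf(1) }, so w -> leaf(1).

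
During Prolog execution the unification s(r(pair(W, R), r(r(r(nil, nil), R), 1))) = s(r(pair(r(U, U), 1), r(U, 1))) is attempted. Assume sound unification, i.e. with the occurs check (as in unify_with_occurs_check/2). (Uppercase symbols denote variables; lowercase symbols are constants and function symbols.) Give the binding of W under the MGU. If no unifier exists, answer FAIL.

Decompose s/1: r(pair(W, R), r(r(r(nil, nil), R), 1)) = r(pair(r(U, U), 1), r(U, 1)).
Decompose r/2: pair(W, R) = pair(r(U, U), 1),  r(r(r(nil, nil), R), 1) = r(U, 1).
Decompose pair/2: W = r(U, U),  R = 1.
Bind W := r(U, U); no other remaining equation mentions W.
Bind R := 1; substituting into the remaining equation gives: r(r(r(nil, nil), 1), 1) = r(U, 1).
Decompose r/2: r(r(nil, nil), 1) = U,  1 = 1.
Bind U := r(r(nil, nil), 1); no other remaining equation mentions U. Substituting into the earlier binding gives W := r(r(r(nil, nil), 1), r(r(nil, nil), 1)).
Delete trivial equation 1 = 1.
MGU = { W -> r(r(r(nil, nil), 1), r(r(nil, nil), 1)), R -> 1, U -> r(r(nil, nil), 1) }, so W -> r(r(r(nil, nil), 1), r(r(nil, nil), 1)).

r(r(r(nil, nil), 1), r(r(nil, nil), 1))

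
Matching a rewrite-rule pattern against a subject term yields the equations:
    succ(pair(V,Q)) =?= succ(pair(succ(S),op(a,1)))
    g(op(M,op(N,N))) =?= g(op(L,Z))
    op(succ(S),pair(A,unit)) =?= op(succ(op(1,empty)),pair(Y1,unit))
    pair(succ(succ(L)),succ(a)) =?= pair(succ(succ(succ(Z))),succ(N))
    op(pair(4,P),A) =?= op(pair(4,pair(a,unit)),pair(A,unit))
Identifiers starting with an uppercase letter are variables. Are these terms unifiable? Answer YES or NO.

NO

Decompose succ/1: pair(V,Q) =?= pair(succ(S),op(a,1)).
Decompose pair/2: V =?= succ(S),  Q =?= op(a,1).
Bind V := succ(S); no other remaining equation mentions V.
Bind Q := op(a,1); no other remaining equation mentions Q.
Decompose g/1: op(M,op(N,N)) =?= op(L,Z).
Decompose op/2: M =?= L,  op(N,N) =?= Z.
Bind M := L; no other remaining equation mentions M.
Bind Z := op(N,N); substituting into the one remaining equation that mentions Z gives: pair(succ(succ(L)),succ(a)) =?= pair(succ(succ(succ(op(N,N)))),succ(N)).
Decompose op/2: succ(S) =?= succ(op(1,empty)),  pair(A,unit) =?= pair(Y1,unit).
Decompose succ/1: S =?= op(1,empty).
Bind S := op(1,empty); no other remaining equation mentions S. Substituting into the earlier binding gives V := succ(op(1,empty)).
Decompose pair/2: A =?= Y1,  unit =?= unit.
Bind A := Y1; substituting into the one remaining equation that mentions A gives: op(pair(4,P),Y1) =?= op(pair(4,pair(a,unit)),pair(Y1,unit)).
Delete trivial equation unit =?= unit.
Decompose pair/2: succ(succ(L)) =?= succ(succ(succ(op(N,N)))),  succ(a) =?= succ(N).
Decompose succ/1: succ(L) =?= succ(succ(op(N,N))).
Decompose succ/1: L =?= succ(op(N,N)).
Bind L := succ(op(N,N)); no other remaining equation mentions L. Substituting into the earlier binding gives M := succ(op(N,N)).
Decompose succ/1: a =?= N.
Bind N := a; no other remaining equation mentions N. Substituting into the earlier bindings gives M := succ(op(a,a)), Z := op(a,a), L := succ(op(a,a)).
Decompose op/2: pair(4,P) =?= pair(4,pair(a,unit)),  Y1 =?= pair(Y1,unit).
Decompose pair/2: 4 =?= 4,  P =?= pair(a,unit).
Delete trivial equation 4 =?= 4.
Bind P := pair(a,unit); no other remaining equation mentions P.
Occurs check fails: Y1 occurs in pair(Y1,unit); the equation Y1 =?= pair(Y1,unit) has no finite solution.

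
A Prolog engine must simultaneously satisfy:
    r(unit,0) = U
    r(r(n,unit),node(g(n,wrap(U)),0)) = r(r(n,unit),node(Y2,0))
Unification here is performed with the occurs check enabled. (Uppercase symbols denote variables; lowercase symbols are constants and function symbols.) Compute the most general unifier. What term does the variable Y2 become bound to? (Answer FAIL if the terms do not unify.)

Bind U := r(unit,0); substituting into the remaining equation gives: r(r(n,unit),node(g(n,wrap(r(unit,0))),0)) = r(r(n,unit),node(Y2,0)).
Decompose r/2: r(n,unit) = r(n,unit),  node(g(n,wrap(r(unit,0))),0) = node(Y2,0).
Delete trivial equation r(n,unit) = r(n,unit).
Decompose node/2: g(n,wrap(r(unit,0))) = Y2,  0 = 0.
Bind Y2 := g(n,wrap(r(unit,0))); no other remaining equation mentions Y2.
Delete trivial equation 0 = 0.
MGU = { U -> r(unit,0), Y2 -> g(n,wrap(r(unit,0))) }, so Y2 -> g(n,wrap(r(unit,0))).

g(n,wrap(r(unit,0)))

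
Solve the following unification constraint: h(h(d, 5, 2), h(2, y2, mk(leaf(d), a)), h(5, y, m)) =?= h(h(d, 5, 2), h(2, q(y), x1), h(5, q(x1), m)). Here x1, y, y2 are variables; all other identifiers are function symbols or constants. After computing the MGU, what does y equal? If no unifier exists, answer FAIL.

q(mk(leaf(d), a))

Decompose h/3: h(d, 5, 2) =?= h(d, 5, 2),  h(2, y2, mk(leaf(d), a)) =?= h(2, q(y), x1),  h(5, y, m) =?= h(5, q(x1), m).
Delete trivial equation h(d, 5, 2) =?= h(d, 5, 2).
Decompose h/3: 2 =?= 2,  y2 =?= q(y),  mk(leaf(d), a) =?= x1.
Delete trivial equation 2 =?= 2.
Bind y2 := q(y); no other remaining equation mentions y2.
Bind x1 := mk(leaf(d), a); substituting into the remaining equation gives: h(5, y, m) =?= h(5, q(mk(leaf(d), a)), m).
Decompose h/3: 5 =?= 5,  y =?= q(mk(leaf(d), a)),  m =?= m.
Delete trivial equation 5 =?= 5.
Bind y := q(mk(leaf(d), a)); no other remaining equation mentions y. Substituting into the earlier binding gives y2 := q(q(mk(leaf(d), a))).
Delete trivial equation m =?= m.
MGU = { y2 -> q(q(mk(leaf(d), a))), x1 -> mk(leaf(d), a), y -> q(mk(leaf(d), a)) }, so y -> q(mk(leaf(d), a)).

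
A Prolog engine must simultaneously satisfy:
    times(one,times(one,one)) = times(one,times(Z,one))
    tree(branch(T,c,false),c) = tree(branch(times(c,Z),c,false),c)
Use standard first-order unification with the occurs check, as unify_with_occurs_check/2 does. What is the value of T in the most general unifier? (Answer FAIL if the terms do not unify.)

Decompose times/2: one = one,  times(one,one) = times(Z,one).
Delete trivial equation one = one.
Decompose times/2: one = Z,  one = one.
Bind Z := one; substituting into the one remaining equation that mentions Z gives: tree(branch(T,c,false),c) = tree(branch(times(c,one),c,false),c).
Delete trivial equation one = one.
Decompose tree/2: branch(T,c,false) = branch(times(c,one),c,false),  c = c.
Decompose branch/3: T = times(c,one),  c = c,  false = false.
Bind T := times(c,one); no other remaining equation mentions T.
Delete trivial equation c = c.
Delete trivial equation false = false.
Delete trivial equation c = c.
MGU = { Z ↦ one, T ↦ times(c,one) }, so T ↦ times(c,one).

times(c,one)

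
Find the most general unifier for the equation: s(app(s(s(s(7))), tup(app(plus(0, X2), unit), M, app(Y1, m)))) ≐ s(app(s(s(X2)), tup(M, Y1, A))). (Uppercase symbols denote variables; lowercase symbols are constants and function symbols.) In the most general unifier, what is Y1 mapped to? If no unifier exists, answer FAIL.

Decompose s/1: app(s(s(s(7))), tup(app(plus(0, X2), unit), M, app(Y1, m))) ≐ app(s(s(X2)), tup(M, Y1, A)).
Decompose app/2: s(s(s(7))) ≐ s(s(X2)),  tup(app(plus(0, X2), unit), M, app(Y1, m)) ≐ tup(M, Y1, A).
Decompose s/1: s(s(7)) ≐ s(X2).
Decompose s/1: s(7) ≐ X2.
Bind X2 := s(7); substituting into the remaining equation gives: tup(app(plus(0, s(7)), unit), M, app(Y1, m)) ≐ tup(M, Y1, A).
Decompose tup/3: app(plus(0, s(7)), unit) ≐ M,  M ≐ Y1,  app(Y1, m) ≐ A.
Bind M := app(plus(0, s(7)), unit); substituting into the one remaining equation that mentions M gives: app(plus(0, s(7)), unit) ≐ Y1.
Bind Y1 := app(plus(0, s(7)), unit); substituting into the remaining equation gives: app(app(plus(0, s(7)), unit), m) ≐ A.
Bind A := app(app(plus(0, s(7)), unit), m).
MGU = { X2 := s(7), M := app(plus(0, s(7)), unit), Y1 := app(plus(0, s(7)), unit), A := app(app(plus(0, s(7)), unit), m) }, so Y1 := app(plus(0, s(7)), unit).

app(plus(0, s(7)), unit)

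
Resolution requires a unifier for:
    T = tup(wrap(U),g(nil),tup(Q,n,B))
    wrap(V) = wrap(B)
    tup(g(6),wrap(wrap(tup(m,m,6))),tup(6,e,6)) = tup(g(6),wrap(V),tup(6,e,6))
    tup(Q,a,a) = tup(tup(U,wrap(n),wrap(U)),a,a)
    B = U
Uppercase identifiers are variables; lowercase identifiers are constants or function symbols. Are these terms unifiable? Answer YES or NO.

YES

Bind T := tup(wrap(U),g(nil),tup(Q,n,B)); no other remaining equation mentions T.
Decompose wrap/1: V = B.
Bind V := B; substituting into the one remaining equation that mentions V gives: tup(g(6),wrap(wrap(tup(m,m,6))),tup(6,e,6)) = tup(g(6),wrap(B),tup(6,e,6)).
Decompose tup/3: g(6) = g(6),  wrap(wrap(tup(m,m,6))) = wrap(B),  tup(6,e,6) = tup(6,e,6).
Delete trivial equation g(6) = g(6).
Decompose wrap/1: wrap(tup(m,m,6)) = B.
Bind B := wrap(tup(m,m,6)); substituting into the one remaining equation that mentions B gives: wrap(tup(m,m,6)) = U. Substituting into the earlier bindings gives T := tup(wrap(U),g(nil),tup(Q,n,wrap(tup(m,m,6)))), V := wrap(tup(m,m,6)).
Delete trivial equation tup(6,e,6) = tup(6,e,6).
Decompose tup/3: Q = tup(U,wrap(n),wrap(U)),  a = a,  a = a.
Bind Q := tup(U,wrap(n),wrap(U)); no other remaining equation mentions Q. Substituting into the earlier binding gives T := tup(wrap(U),g(nil),tup(tup(U,wrap(n),wrap(U)),n,wrap(tup(m,m,6)))).
Delete trivial equation a = a.
Delete trivial equation a = a.
Bind U := wrap(tup(m,m,6)). Substituting into the earlier bindings gives T := tup(wrap(wrap(tup(m,m,6))),g(nil),tup(tup(wrap(tup(m,m,6)),wrap(n),wrap(wrap(tup(m,m,6)))),n,wrap(tup(m,m,6)))), Q := tup(wrap(tup(m,m,6)),wrap(n),wrap(wrap(tup(m,m,6)))).
No equations remain and no clash or occurs-check failure arose, so a unifier exists.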